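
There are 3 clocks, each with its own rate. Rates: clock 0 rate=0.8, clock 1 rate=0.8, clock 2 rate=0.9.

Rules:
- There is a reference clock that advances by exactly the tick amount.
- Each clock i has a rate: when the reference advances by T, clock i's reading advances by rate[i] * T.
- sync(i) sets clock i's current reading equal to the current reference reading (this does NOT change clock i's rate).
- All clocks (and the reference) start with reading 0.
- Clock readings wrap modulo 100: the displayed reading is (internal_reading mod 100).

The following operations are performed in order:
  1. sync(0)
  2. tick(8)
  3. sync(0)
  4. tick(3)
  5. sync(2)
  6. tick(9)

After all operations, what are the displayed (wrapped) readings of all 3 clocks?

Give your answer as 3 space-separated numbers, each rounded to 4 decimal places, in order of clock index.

Answer: 17.6000 16.0000 19.1000

Derivation:
After op 1 sync(0): ref=0.0000 raw=[0.0000 0.0000 0.0000]
After op 2 tick(8): ref=8.0000 raw=[6.4000 6.4000 7.2000]
After op 3 sync(0): ref=8.0000 raw=[8.0000 6.4000 7.2000]
After op 4 tick(3): ref=11.0000 raw=[10.4000 8.8000 9.9000]
After op 5 sync(2): ref=11.0000 raw=[10.4000 8.8000 11.0000]
After op 6 tick(9): ref=20.0000 raw=[17.6000 16.0000 19.1000]
Wrap final raw readings (mod 100): 17.6000 mod 100 = 17.6000; 16.0000 mod 100 = 16.0000; 19.1000 mod 100 = 19.1000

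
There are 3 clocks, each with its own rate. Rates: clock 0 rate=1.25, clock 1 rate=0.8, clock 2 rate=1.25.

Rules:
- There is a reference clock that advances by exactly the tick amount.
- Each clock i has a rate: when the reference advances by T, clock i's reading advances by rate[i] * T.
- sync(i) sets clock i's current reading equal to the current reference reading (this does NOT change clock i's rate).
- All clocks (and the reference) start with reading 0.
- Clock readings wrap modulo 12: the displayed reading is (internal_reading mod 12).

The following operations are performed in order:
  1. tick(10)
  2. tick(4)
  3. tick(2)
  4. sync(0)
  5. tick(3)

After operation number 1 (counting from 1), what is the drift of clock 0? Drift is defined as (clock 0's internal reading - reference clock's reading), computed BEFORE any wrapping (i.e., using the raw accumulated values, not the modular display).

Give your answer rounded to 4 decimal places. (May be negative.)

Answer: 2.5000

Derivation:
After op 1 tick(10): ref=10.0000 raw=[12.5000 8.0000 12.5000]
Drift of clock 0 after op 1: 12.5000 - 10.0000 = 2.5000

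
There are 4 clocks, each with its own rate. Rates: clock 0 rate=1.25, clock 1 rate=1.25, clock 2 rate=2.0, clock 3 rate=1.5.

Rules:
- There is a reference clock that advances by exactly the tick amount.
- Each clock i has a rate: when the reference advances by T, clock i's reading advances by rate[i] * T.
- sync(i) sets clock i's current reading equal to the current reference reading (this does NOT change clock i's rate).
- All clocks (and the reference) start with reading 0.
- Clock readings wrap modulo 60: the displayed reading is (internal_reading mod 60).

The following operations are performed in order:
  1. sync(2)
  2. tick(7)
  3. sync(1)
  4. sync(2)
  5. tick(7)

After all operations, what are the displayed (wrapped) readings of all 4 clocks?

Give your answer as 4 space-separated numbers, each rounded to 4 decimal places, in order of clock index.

Answer: 17.5000 15.7500 21.0000 21.0000

Derivation:
After op 1 sync(2): ref=0.0000 raw=[0.0000 0.0000 0.0000 0.0000]
After op 2 tick(7): ref=7.0000 raw=[8.7500 8.7500 14.0000 10.5000]
After op 3 sync(1): ref=7.0000 raw=[8.7500 7.0000 14.0000 10.5000]
After op 4 sync(2): ref=7.0000 raw=[8.7500 7.0000 7.0000 10.5000]
After op 5 tick(7): ref=14.0000 raw=[17.5000 15.7500 21.0000 21.0000]
Wrap final raw readings (mod 60): 17.5000 mod 60 = 17.5000; 15.7500 mod 60 = 15.7500; 21.0000 mod 60 = 21.0000; 21.0000 mod 60 = 21.0000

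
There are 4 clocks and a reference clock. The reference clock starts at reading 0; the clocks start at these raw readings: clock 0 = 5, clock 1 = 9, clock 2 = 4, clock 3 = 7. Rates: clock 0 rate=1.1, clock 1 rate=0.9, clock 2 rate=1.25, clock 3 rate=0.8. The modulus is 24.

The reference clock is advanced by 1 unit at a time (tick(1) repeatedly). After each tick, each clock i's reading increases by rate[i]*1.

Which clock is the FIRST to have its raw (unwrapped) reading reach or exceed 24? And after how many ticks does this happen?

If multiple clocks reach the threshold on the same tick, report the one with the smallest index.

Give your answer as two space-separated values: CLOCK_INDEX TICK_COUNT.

Answer: 2 16

Derivation:
clock 0: start=5, rate=1.1, needs 24-5 = 19; ticks = ceil(19/1.1) = ceil(17.2727) = 18; reading at tick 18 = 5 + 1.1*18 = 24.8000
clock 1: start=9, rate=0.9, needs 24-9 = 15; ticks = ceil(15/0.9) = ceil(16.6667) = 17; reading at tick 17 = 9 + 0.9*17 = 24.3000
clock 2: start=4, rate=1.25, needs 24-4 = 20; ticks = ceil(20/1.25) = ceil(16.0000) = 16; reading at tick 16 = 4 + 1.25*16 = 24.0000
clock 3: start=7, rate=0.8, needs 24-7 = 17; ticks = ceil(17/0.8) = ceil(21.2500) = 22; reading at tick 22 = 7 + 0.8*22 = 24.6000
Minimum tick count = 16; winners = [2]; smallest index = 2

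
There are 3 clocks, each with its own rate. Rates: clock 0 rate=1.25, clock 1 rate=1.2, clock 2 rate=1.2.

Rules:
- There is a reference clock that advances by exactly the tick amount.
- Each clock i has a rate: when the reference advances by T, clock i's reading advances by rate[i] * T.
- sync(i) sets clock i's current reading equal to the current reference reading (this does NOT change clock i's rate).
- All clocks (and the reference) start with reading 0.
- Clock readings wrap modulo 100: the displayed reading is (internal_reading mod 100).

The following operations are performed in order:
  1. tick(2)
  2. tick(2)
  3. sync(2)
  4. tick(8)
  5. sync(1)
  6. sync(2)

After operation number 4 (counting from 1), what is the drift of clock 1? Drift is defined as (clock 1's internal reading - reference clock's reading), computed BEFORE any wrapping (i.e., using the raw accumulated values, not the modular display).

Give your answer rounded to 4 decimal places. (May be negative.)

Answer: 2.4000

Derivation:
After op 1 tick(2): ref=2.0000 raw=[2.5000 2.4000 2.4000]
After op 2 tick(2): ref=4.0000 raw=[5.0000 4.8000 4.8000]
After op 3 sync(2): ref=4.0000 raw=[5.0000 4.8000 4.0000]
After op 4 tick(8): ref=12.0000 raw=[15.0000 14.4000 13.6000]
Drift of clock 1 after op 4: 14.4000 - 12.0000 = 2.4000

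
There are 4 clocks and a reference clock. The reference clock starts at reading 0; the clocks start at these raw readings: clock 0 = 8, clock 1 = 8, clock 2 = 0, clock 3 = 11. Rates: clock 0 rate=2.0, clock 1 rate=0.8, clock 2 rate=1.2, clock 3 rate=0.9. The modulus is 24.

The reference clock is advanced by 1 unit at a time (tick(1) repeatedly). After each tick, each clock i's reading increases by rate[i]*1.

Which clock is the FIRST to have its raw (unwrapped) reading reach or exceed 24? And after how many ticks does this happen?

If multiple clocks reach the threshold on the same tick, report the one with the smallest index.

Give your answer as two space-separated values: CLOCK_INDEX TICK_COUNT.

clock 0: start=8, rate=2.0, needs 24-8 = 16; ticks = ceil(16/2.0) = ceil(8.0000) = 8; reading at tick 8 = 8 + 2.0*8 = 24.0000
clock 1: start=8, rate=0.8, needs 24-8 = 16; ticks = ceil(16/0.8) = ceil(20.0000) = 20; reading at tick 20 = 8 + 0.8*20 = 24.0000
clock 2: start=0, rate=1.2, needs 24-0 = 24; ticks = ceil(24/1.2) = ceil(20.0000) = 20; reading at tick 20 = 0 + 1.2*20 = 24.0000
clock 3: start=11, rate=0.9, needs 24-11 = 13; ticks = ceil(13/0.9) = ceil(14.4444) = 15; reading at tick 15 = 11 + 0.9*15 = 24.5000
Minimum tick count = 8; winners = [0]; smallest index = 0

Answer: 0 8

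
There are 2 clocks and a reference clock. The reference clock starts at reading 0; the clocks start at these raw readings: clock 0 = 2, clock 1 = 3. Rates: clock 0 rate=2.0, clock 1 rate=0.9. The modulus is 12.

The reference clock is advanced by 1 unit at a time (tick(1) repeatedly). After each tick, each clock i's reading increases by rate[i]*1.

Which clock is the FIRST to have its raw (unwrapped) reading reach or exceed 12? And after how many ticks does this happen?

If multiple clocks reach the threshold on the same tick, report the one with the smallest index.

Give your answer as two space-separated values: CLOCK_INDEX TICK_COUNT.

Answer: 0 5

Derivation:
clock 0: start=2, rate=2.0, needs 12-2 = 10; ticks = ceil(10/2.0) = ceil(5.0000) = 5; reading at tick 5 = 2 + 2.0*5 = 12.0000
clock 1: start=3, rate=0.9, needs 12-3 = 9; ticks = ceil(9/0.9) = ceil(10.0000) = 10; reading at tick 10 = 3 + 0.9*10 = 12.0000
Minimum tick count = 5; winners = [0]; smallest index = 0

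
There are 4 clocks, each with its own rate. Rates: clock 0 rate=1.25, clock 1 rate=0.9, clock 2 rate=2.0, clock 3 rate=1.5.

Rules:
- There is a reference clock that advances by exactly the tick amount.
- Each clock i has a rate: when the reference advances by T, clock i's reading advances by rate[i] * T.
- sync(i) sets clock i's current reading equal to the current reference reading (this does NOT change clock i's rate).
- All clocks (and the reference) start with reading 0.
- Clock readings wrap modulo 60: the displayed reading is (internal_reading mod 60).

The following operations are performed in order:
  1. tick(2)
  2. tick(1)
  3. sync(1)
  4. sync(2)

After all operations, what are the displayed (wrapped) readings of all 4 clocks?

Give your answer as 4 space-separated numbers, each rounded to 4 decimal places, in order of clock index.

Answer: 3.7500 3.0000 3.0000 4.5000

Derivation:
After op 1 tick(2): ref=2.0000 raw=[2.5000 1.8000 4.0000 3.0000]
After op 2 tick(1): ref=3.0000 raw=[3.7500 2.7000 6.0000 4.5000]
After op 3 sync(1): ref=3.0000 raw=[3.7500 3.0000 6.0000 4.5000]
After op 4 sync(2): ref=3.0000 raw=[3.7500 3.0000 3.0000 4.5000]
Wrap final raw readings (mod 60): 3.7500 mod 60 = 3.7500; 3.0000 mod 60 = 3.0000; 3.0000 mod 60 = 3.0000; 4.5000 mod 60 = 4.5000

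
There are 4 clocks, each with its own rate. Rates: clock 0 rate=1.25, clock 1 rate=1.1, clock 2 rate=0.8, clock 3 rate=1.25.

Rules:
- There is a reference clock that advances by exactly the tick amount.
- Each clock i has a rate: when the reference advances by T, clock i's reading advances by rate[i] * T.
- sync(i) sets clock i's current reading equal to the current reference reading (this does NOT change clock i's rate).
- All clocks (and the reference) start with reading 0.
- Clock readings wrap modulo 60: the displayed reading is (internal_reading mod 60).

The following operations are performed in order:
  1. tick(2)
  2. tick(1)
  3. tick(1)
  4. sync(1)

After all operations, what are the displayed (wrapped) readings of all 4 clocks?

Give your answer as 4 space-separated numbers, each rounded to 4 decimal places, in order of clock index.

Answer: 5.0000 4.0000 3.2000 5.0000

Derivation:
After op 1 tick(2): ref=2.0000 raw=[2.5000 2.2000 1.6000 2.5000]
After op 2 tick(1): ref=3.0000 raw=[3.7500 3.3000 2.4000 3.7500]
After op 3 tick(1): ref=4.0000 raw=[5.0000 4.4000 3.2000 5.0000]
After op 4 sync(1): ref=4.0000 raw=[5.0000 4.0000 3.2000 5.0000]
Wrap final raw readings (mod 60): 5.0000 mod 60 = 5.0000; 4.0000 mod 60 = 4.0000; 3.2000 mod 60 = 3.2000; 5.0000 mod 60 = 5.0000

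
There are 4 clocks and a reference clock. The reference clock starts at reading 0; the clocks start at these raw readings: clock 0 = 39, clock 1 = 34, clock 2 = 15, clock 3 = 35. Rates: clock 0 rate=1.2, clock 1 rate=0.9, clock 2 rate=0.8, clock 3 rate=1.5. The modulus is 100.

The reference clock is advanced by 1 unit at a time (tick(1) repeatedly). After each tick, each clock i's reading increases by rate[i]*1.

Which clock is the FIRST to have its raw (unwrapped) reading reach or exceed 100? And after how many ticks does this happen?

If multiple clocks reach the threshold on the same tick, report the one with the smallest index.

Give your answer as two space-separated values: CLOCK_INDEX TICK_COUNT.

Answer: 3 44

Derivation:
clock 0: start=39, rate=1.2, needs 100-39 = 61; ticks = ceil(61/1.2) = ceil(50.8333) = 51; reading at tick 51 = 39 + 1.2*51 = 100.2000
clock 1: start=34, rate=0.9, needs 100-34 = 66; ticks = ceil(66/0.9) = ceil(73.3333) = 74; reading at tick 74 = 34 + 0.9*74 = 100.6000
clock 2: start=15, rate=0.8, needs 100-15 = 85; ticks = ceil(85/0.8) = ceil(106.2500) = 107; reading at tick 107 = 15 + 0.8*107 = 100.6000
clock 3: start=35, rate=1.5, needs 100-35 = 65; ticks = ceil(65/1.5) = ceil(43.3333) = 44; reading at tick 44 = 35 + 1.5*44 = 101.0000
Minimum tick count = 44; winners = [3]; smallest index = 3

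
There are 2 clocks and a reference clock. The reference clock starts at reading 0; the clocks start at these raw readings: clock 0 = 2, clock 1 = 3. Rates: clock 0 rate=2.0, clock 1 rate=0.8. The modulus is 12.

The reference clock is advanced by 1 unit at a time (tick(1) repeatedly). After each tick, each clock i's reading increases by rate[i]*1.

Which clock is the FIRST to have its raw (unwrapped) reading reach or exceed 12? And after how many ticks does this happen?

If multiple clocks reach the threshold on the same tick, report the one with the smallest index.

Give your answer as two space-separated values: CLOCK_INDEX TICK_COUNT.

Answer: 0 5

Derivation:
clock 0: start=2, rate=2.0, needs 12-2 = 10; ticks = ceil(10/2.0) = ceil(5.0000) = 5; reading at tick 5 = 2 + 2.0*5 = 12.0000
clock 1: start=3, rate=0.8, needs 12-3 = 9; ticks = ceil(9/0.8) = ceil(11.2500) = 12; reading at tick 12 = 3 + 0.8*12 = 12.6000
Minimum tick count = 5; winners = [0]; smallest index = 0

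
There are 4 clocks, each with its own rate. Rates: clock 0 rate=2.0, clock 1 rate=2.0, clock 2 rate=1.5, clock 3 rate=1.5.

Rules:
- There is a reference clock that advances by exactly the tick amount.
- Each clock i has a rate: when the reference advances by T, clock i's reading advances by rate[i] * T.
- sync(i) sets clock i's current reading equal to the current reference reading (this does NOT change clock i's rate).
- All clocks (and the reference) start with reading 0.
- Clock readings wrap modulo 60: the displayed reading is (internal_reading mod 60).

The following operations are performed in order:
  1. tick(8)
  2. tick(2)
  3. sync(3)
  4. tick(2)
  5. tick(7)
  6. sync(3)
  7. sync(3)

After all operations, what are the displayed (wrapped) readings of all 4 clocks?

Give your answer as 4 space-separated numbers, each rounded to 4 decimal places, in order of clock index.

After op 1 tick(8): ref=8.0000 raw=[16.0000 16.0000 12.0000 12.0000]
After op 2 tick(2): ref=10.0000 raw=[20.0000 20.0000 15.0000 15.0000]
After op 3 sync(3): ref=10.0000 raw=[20.0000 20.0000 15.0000 10.0000]
After op 4 tick(2): ref=12.0000 raw=[24.0000 24.0000 18.0000 13.0000]
After op 5 tick(7): ref=19.0000 raw=[38.0000 38.0000 28.5000 23.5000]
After op 6 sync(3): ref=19.0000 raw=[38.0000 38.0000 28.5000 19.0000]
After op 7 sync(3): ref=19.0000 raw=[38.0000 38.0000 28.5000 19.0000]
Wrap final raw readings (mod 60): 38.0000 mod 60 = 38.0000; 38.0000 mod 60 = 38.0000; 28.5000 mod 60 = 28.5000; 19.0000 mod 60 = 19.0000

Answer: 38.0000 38.0000 28.5000 19.0000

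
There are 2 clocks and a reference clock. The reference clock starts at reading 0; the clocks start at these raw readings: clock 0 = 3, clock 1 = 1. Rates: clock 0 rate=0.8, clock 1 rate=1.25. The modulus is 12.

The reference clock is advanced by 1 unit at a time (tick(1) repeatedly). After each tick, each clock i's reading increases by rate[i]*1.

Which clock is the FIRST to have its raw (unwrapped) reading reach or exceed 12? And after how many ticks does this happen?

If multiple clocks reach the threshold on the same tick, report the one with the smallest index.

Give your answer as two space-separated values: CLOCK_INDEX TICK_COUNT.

clock 0: start=3, rate=0.8, needs 12-3 = 9; ticks = ceil(9/0.8) = ceil(11.2500) = 12; reading at tick 12 = 3 + 0.8*12 = 12.6000
clock 1: start=1, rate=1.25, needs 12-1 = 11; ticks = ceil(11/1.25) = ceil(8.8000) = 9; reading at tick 9 = 1 + 1.25*9 = 12.2500
Minimum tick count = 9; winners = [1]; smallest index = 1

Answer: 1 9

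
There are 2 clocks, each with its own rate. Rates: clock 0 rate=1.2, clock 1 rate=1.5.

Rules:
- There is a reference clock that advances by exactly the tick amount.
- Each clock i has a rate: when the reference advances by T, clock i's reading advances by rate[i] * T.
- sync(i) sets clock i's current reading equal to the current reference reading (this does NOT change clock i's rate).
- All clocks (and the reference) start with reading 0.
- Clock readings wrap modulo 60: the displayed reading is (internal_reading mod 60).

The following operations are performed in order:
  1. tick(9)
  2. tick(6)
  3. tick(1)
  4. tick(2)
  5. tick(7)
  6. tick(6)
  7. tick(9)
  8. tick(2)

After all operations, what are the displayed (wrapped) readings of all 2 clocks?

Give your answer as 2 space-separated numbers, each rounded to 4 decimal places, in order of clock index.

Answer: 50.4000 3.0000

Derivation:
After op 1 tick(9): ref=9.0000 raw=[10.8000 13.5000]
After op 2 tick(6): ref=15.0000 raw=[18.0000 22.5000]
After op 3 tick(1): ref=16.0000 raw=[19.2000 24.0000]
After op 4 tick(2): ref=18.0000 raw=[21.6000 27.0000]
After op 5 tick(7): ref=25.0000 raw=[30.0000 37.5000]
After op 6 tick(6): ref=31.0000 raw=[37.2000 46.5000]
After op 7 tick(9): ref=40.0000 raw=[48.0000 60.0000]
After op 8 tick(2): ref=42.0000 raw=[50.4000 63.0000]
Wrap final raw readings (mod 60): 50.4000 mod 60 = 50.4000; 63.0000 mod 60 = 3.0000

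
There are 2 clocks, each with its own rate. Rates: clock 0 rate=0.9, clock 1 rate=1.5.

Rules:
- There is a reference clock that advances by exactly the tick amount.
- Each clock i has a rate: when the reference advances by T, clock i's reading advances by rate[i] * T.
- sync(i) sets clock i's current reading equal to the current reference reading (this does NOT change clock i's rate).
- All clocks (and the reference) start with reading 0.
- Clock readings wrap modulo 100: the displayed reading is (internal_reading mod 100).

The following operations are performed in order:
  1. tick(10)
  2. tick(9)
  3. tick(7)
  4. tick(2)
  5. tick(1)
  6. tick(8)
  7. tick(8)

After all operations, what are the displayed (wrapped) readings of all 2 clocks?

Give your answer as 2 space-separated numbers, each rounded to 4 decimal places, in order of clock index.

After op 1 tick(10): ref=10.0000 raw=[9.0000 15.0000]
After op 2 tick(9): ref=19.0000 raw=[17.1000 28.5000]
After op 3 tick(7): ref=26.0000 raw=[23.4000 39.0000]
After op 4 tick(2): ref=28.0000 raw=[25.2000 42.0000]
After op 5 tick(1): ref=29.0000 raw=[26.1000 43.5000]
After op 6 tick(8): ref=37.0000 raw=[33.3000 55.5000]
After op 7 tick(8): ref=45.0000 raw=[40.5000 67.5000]
Wrap final raw readings (mod 100): 40.5000 mod 100 = 40.5000; 67.5000 mod 100 = 67.5000

Answer: 40.5000 67.5000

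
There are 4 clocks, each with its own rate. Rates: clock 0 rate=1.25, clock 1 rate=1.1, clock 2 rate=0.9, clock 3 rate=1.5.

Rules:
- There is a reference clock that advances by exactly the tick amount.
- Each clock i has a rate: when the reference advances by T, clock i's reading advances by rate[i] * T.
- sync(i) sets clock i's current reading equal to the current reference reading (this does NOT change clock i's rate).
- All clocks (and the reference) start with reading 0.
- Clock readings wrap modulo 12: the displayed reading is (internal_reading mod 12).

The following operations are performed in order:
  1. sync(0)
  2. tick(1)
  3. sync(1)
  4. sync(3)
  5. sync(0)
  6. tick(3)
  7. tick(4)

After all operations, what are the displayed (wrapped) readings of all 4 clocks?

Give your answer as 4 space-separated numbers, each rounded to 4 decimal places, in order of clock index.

After op 1 sync(0): ref=0.0000 raw=[0.0000 0.0000 0.0000 0.0000]
After op 2 tick(1): ref=1.0000 raw=[1.2500 1.1000 0.9000 1.5000]
After op 3 sync(1): ref=1.0000 raw=[1.2500 1.0000 0.9000 1.5000]
After op 4 sync(3): ref=1.0000 raw=[1.2500 1.0000 0.9000 1.0000]
After op 5 sync(0): ref=1.0000 raw=[1.0000 1.0000 0.9000 1.0000]
After op 6 tick(3): ref=4.0000 raw=[4.7500 4.3000 3.6000 5.5000]
After op 7 tick(4): ref=8.0000 raw=[9.7500 8.7000 7.2000 11.5000]
Wrap final raw readings (mod 12): 9.7500 mod 12 = 9.7500; 8.7000 mod 12 = 8.7000; 7.2000 mod 12 = 7.2000; 11.5000 mod 12 = 11.5000

Answer: 9.7500 8.7000 7.2000 11.5000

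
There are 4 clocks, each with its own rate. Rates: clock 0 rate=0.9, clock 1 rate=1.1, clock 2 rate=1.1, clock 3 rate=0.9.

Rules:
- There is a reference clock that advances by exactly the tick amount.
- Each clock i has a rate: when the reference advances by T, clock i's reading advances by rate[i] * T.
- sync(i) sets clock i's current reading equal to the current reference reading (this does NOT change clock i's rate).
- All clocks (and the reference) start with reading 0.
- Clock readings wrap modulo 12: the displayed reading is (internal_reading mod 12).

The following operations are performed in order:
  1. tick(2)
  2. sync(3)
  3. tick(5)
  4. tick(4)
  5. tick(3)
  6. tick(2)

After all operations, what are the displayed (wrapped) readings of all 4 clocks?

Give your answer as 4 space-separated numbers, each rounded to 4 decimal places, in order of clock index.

Answer: 2.4000 5.6000 5.6000 2.6000

Derivation:
After op 1 tick(2): ref=2.0000 raw=[1.8000 2.2000 2.2000 1.8000]
After op 2 sync(3): ref=2.0000 raw=[1.8000 2.2000 2.2000 2.0000]
After op 3 tick(5): ref=7.0000 raw=[6.3000 7.7000 7.7000 6.5000]
After op 4 tick(4): ref=11.0000 raw=[9.9000 12.1000 12.1000 10.1000]
After op 5 tick(3): ref=14.0000 raw=[12.6000 15.4000 15.4000 12.8000]
After op 6 tick(2): ref=16.0000 raw=[14.4000 17.6000 17.6000 14.6000]
Wrap final raw readings (mod 12): 14.4000 mod 12 = 2.4000; 17.6000 mod 12 = 5.6000; 17.6000 mod 12 = 5.6000; 14.6000 mod 12 = 2.6000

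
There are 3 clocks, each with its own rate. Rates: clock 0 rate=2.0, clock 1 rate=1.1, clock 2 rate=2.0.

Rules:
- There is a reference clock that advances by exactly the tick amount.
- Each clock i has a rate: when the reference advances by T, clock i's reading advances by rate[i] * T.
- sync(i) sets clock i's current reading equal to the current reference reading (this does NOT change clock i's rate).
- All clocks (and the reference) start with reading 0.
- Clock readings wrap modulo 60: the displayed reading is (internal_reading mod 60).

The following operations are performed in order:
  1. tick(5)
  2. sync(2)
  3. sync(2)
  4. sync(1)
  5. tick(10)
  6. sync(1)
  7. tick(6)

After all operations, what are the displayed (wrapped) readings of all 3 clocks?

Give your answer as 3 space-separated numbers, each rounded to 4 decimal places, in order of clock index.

Answer: 42.0000 21.6000 37.0000

Derivation:
After op 1 tick(5): ref=5.0000 raw=[10.0000 5.5000 10.0000]
After op 2 sync(2): ref=5.0000 raw=[10.0000 5.5000 5.0000]
After op 3 sync(2): ref=5.0000 raw=[10.0000 5.5000 5.0000]
After op 4 sync(1): ref=5.0000 raw=[10.0000 5.0000 5.0000]
After op 5 tick(10): ref=15.0000 raw=[30.0000 16.0000 25.0000]
After op 6 sync(1): ref=15.0000 raw=[30.0000 15.0000 25.0000]
After op 7 tick(6): ref=21.0000 raw=[42.0000 21.6000 37.0000]
Wrap final raw readings (mod 60): 42.0000 mod 60 = 42.0000; 21.6000 mod 60 = 21.6000; 37.0000 mod 60 = 37.0000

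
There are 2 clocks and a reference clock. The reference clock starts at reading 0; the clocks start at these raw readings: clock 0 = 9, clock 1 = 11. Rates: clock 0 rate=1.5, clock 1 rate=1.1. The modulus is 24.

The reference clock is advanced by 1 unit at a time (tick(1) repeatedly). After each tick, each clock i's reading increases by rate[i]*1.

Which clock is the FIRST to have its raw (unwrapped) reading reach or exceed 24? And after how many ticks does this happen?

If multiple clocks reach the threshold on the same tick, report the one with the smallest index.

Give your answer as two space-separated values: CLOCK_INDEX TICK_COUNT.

Answer: 0 10

Derivation:
clock 0: start=9, rate=1.5, needs 24-9 = 15; ticks = ceil(15/1.5) = ceil(10.0000) = 10; reading at tick 10 = 9 + 1.5*10 = 24.0000
clock 1: start=11, rate=1.1, needs 24-11 = 13; ticks = ceil(13/1.1) = ceil(11.8182) = 12; reading at tick 12 = 11 + 1.1*12 = 24.2000
Minimum tick count = 10; winners = [0]; smallest index = 0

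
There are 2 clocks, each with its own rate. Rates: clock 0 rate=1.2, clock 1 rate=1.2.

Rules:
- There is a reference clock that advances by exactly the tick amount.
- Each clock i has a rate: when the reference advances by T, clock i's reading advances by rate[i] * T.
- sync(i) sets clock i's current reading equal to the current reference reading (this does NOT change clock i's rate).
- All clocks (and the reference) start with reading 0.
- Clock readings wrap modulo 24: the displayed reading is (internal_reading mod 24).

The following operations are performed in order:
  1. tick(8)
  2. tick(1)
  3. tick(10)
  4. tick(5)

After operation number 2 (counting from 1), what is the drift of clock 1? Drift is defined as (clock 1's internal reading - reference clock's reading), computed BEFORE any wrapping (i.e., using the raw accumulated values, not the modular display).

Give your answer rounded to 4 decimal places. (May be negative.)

Answer: 1.8000

Derivation:
After op 1 tick(8): ref=8.0000 raw=[9.6000 9.6000]
After op 2 tick(1): ref=9.0000 raw=[10.8000 10.8000]
Drift of clock 1 after op 2: 10.8000 - 9.0000 = 1.8000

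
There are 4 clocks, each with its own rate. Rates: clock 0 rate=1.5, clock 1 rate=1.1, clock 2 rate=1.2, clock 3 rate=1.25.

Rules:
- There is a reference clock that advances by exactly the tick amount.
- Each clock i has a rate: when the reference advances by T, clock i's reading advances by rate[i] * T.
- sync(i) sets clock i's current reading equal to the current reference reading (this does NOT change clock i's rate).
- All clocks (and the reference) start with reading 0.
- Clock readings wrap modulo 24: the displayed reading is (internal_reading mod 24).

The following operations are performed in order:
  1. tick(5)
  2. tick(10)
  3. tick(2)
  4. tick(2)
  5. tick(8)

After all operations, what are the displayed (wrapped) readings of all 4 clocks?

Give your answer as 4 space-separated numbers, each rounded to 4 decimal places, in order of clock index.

Answer: 16.5000 5.7000 8.4000 9.7500

Derivation:
After op 1 tick(5): ref=5.0000 raw=[7.5000 5.5000 6.0000 6.2500]
After op 2 tick(10): ref=15.0000 raw=[22.5000 16.5000 18.0000 18.7500]
After op 3 tick(2): ref=17.0000 raw=[25.5000 18.7000 20.4000 21.2500]
After op 4 tick(2): ref=19.0000 raw=[28.5000 20.9000 22.8000 23.7500]
After op 5 tick(8): ref=27.0000 raw=[40.5000 29.7000 32.4000 33.7500]
Wrap final raw readings (mod 24): 40.5000 mod 24 = 16.5000; 29.7000 mod 24 = 5.7000; 32.4000 mod 24 = 8.4000; 33.7500 mod 24 = 9.7500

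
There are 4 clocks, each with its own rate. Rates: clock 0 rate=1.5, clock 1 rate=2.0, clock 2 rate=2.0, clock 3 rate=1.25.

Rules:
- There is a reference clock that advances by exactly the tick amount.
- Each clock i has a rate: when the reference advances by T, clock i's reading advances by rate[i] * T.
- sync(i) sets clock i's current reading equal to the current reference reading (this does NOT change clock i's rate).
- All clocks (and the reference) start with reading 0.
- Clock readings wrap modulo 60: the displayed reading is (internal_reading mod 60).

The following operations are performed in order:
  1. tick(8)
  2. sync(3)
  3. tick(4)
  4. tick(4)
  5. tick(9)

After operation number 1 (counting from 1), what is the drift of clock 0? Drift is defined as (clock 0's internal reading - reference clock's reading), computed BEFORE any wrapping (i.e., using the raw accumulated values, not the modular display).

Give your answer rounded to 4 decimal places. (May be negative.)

Answer: 4.0000

Derivation:
After op 1 tick(8): ref=8.0000 raw=[12.0000 16.0000 16.0000 10.0000]
Drift of clock 0 after op 1: 12.0000 - 8.0000 = 4.0000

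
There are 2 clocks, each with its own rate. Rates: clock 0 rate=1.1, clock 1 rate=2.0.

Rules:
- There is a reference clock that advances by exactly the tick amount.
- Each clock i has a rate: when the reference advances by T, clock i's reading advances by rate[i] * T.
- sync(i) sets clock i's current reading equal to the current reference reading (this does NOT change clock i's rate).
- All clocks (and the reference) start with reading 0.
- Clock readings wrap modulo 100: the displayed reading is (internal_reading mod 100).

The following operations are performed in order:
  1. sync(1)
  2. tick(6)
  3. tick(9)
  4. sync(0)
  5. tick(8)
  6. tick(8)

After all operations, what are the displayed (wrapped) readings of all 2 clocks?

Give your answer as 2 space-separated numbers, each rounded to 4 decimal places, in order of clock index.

Answer: 32.6000 62.0000

Derivation:
After op 1 sync(1): ref=0.0000 raw=[0.0000 0.0000]
After op 2 tick(6): ref=6.0000 raw=[6.6000 12.0000]
After op 3 tick(9): ref=15.0000 raw=[16.5000 30.0000]
After op 4 sync(0): ref=15.0000 raw=[15.0000 30.0000]
After op 5 tick(8): ref=23.0000 raw=[23.8000 46.0000]
After op 6 tick(8): ref=31.0000 raw=[32.6000 62.0000]
Wrap final raw readings (mod 100): 32.6000 mod 100 = 32.6000; 62.0000 mod 100 = 62.0000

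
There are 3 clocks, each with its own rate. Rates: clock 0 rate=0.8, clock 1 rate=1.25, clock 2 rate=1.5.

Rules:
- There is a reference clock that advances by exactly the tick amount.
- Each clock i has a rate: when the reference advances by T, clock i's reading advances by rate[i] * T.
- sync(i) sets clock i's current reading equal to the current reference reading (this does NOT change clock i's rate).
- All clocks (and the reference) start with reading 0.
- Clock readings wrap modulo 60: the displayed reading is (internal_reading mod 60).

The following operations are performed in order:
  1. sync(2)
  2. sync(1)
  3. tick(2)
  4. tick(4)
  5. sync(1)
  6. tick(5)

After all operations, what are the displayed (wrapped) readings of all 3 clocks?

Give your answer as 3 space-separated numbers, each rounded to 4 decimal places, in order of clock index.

Answer: 8.8000 12.2500 16.5000

Derivation:
After op 1 sync(2): ref=0.0000 raw=[0.0000 0.0000 0.0000]
After op 2 sync(1): ref=0.0000 raw=[0.0000 0.0000 0.0000]
After op 3 tick(2): ref=2.0000 raw=[1.6000 2.5000 3.0000]
After op 4 tick(4): ref=6.0000 raw=[4.8000 7.5000 9.0000]
After op 5 sync(1): ref=6.0000 raw=[4.8000 6.0000 9.0000]
After op 6 tick(5): ref=11.0000 raw=[8.8000 12.2500 16.5000]
Wrap final raw readings (mod 60): 8.8000 mod 60 = 8.8000; 12.2500 mod 60 = 12.2500; 16.5000 mod 60 = 16.5000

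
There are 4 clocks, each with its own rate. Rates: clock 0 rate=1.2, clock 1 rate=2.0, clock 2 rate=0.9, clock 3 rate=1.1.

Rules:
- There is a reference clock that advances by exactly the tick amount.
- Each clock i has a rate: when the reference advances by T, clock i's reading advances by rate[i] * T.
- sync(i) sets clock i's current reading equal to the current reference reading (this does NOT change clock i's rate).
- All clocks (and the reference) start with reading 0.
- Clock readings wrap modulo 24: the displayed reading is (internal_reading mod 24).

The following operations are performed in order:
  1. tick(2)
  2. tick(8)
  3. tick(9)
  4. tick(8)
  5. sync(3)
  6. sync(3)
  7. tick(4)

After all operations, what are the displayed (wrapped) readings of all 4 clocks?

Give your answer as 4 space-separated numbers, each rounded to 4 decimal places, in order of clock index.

Answer: 13.2000 14.0000 3.9000 7.4000

Derivation:
After op 1 tick(2): ref=2.0000 raw=[2.4000 4.0000 1.8000 2.2000]
After op 2 tick(8): ref=10.0000 raw=[12.0000 20.0000 9.0000 11.0000]
After op 3 tick(9): ref=19.0000 raw=[22.8000 38.0000 17.1000 20.9000]
After op 4 tick(8): ref=27.0000 raw=[32.4000 54.0000 24.3000 29.7000]
After op 5 sync(3): ref=27.0000 raw=[32.4000 54.0000 24.3000 27.0000]
After op 6 sync(3): ref=27.0000 raw=[32.4000 54.0000 24.3000 27.0000]
After op 7 tick(4): ref=31.0000 raw=[37.2000 62.0000 27.9000 31.4000]
Wrap final raw readings (mod 24): 37.2000 mod 24 = 13.2000; 62.0000 mod 24 = 14.0000; 27.9000 mod 24 = 3.9000; 31.4000 mod 24 = 7.4000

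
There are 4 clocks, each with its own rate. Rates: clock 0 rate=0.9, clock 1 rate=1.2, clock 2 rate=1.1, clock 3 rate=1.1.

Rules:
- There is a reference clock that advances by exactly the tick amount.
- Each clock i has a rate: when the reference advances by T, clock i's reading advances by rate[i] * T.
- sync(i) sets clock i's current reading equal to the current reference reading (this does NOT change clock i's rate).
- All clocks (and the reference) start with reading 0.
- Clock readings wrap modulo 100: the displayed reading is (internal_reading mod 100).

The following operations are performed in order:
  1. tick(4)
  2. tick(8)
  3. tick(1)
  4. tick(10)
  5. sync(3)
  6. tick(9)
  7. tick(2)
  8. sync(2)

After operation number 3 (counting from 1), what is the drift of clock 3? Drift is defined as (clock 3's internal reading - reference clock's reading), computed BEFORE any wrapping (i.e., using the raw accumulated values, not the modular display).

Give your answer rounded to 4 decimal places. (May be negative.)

After op 1 tick(4): ref=4.0000 raw=[3.6000 4.8000 4.4000 4.4000]
After op 2 tick(8): ref=12.0000 raw=[10.8000 14.4000 13.2000 13.2000]
After op 3 tick(1): ref=13.0000 raw=[11.7000 15.6000 14.3000 14.3000]
Drift of clock 3 after op 3: 14.3000 - 13.0000 = 1.3000

Answer: 1.3000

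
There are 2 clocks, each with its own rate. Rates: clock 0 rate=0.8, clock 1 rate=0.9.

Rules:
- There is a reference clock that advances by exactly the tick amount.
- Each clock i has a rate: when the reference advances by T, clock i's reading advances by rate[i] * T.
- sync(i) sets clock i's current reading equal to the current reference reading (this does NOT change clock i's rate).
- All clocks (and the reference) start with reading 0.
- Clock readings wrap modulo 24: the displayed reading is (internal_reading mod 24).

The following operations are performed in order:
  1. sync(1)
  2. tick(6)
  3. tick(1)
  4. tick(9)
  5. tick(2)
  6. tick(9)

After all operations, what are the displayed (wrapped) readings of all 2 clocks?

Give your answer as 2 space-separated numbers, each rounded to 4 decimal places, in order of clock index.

After op 1 sync(1): ref=0.0000 raw=[0.0000 0.0000]
After op 2 tick(6): ref=6.0000 raw=[4.8000 5.4000]
After op 3 tick(1): ref=7.0000 raw=[5.6000 6.3000]
After op 4 tick(9): ref=16.0000 raw=[12.8000 14.4000]
After op 5 tick(2): ref=18.0000 raw=[14.4000 16.2000]
After op 6 tick(9): ref=27.0000 raw=[21.6000 24.3000]
Wrap final raw readings (mod 24): 21.6000 mod 24 = 21.6000; 24.3000 mod 24 = 0.3000

Answer: 21.6000 0.3000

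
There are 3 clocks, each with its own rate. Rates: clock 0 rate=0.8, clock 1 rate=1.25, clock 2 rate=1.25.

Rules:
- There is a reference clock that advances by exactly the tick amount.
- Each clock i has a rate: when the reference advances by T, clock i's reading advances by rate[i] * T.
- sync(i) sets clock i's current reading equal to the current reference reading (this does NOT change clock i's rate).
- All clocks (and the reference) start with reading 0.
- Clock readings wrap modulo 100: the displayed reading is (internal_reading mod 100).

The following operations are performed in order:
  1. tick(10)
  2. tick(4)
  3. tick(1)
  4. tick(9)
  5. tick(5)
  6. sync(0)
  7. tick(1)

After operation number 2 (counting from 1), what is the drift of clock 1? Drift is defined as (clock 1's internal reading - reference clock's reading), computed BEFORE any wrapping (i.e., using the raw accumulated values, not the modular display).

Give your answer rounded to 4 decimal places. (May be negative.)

After op 1 tick(10): ref=10.0000 raw=[8.0000 12.5000 12.5000]
After op 2 tick(4): ref=14.0000 raw=[11.2000 17.5000 17.5000]
Drift of clock 1 after op 2: 17.5000 - 14.0000 = 3.5000

Answer: 3.5000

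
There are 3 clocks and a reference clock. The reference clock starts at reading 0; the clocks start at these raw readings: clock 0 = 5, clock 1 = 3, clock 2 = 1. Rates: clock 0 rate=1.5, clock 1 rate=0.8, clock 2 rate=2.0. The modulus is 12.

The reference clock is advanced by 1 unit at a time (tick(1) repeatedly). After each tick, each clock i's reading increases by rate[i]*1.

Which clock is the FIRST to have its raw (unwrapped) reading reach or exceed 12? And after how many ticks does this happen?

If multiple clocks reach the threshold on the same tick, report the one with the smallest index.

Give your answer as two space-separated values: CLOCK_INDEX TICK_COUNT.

clock 0: start=5, rate=1.5, needs 12-5 = 7; ticks = ceil(7/1.5) = ceil(4.6667) = 5; reading at tick 5 = 5 + 1.5*5 = 12.5000
clock 1: start=3, rate=0.8, needs 12-3 = 9; ticks = ceil(9/0.8) = ceil(11.2500) = 12; reading at tick 12 = 3 + 0.8*12 = 12.6000
clock 2: start=1, rate=2.0, needs 12-1 = 11; ticks = ceil(11/2.0) = ceil(5.5000) = 6; reading at tick 6 = 1 + 2.0*6 = 13.0000
Minimum tick count = 5; winners = [0]; smallest index = 0

Answer: 0 5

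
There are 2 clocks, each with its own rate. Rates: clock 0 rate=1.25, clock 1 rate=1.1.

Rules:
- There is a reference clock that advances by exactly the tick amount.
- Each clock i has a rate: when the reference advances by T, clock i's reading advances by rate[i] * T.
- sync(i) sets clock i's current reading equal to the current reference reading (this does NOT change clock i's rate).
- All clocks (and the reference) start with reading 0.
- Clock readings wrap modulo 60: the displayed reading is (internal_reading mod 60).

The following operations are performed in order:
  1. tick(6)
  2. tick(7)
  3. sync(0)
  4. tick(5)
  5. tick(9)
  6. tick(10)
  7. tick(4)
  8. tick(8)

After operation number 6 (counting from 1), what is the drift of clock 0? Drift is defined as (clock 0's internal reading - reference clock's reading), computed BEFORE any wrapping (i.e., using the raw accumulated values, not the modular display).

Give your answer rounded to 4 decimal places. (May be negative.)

Answer: 6.0000

Derivation:
After op 1 tick(6): ref=6.0000 raw=[7.5000 6.6000]
After op 2 tick(7): ref=13.0000 raw=[16.2500 14.3000]
After op 3 sync(0): ref=13.0000 raw=[13.0000 14.3000]
After op 4 tick(5): ref=18.0000 raw=[19.2500 19.8000]
After op 5 tick(9): ref=27.0000 raw=[30.5000 29.7000]
After op 6 tick(10): ref=37.0000 raw=[43.0000 40.7000]
Drift of clock 0 after op 6: 43.0000 - 37.0000 = 6.0000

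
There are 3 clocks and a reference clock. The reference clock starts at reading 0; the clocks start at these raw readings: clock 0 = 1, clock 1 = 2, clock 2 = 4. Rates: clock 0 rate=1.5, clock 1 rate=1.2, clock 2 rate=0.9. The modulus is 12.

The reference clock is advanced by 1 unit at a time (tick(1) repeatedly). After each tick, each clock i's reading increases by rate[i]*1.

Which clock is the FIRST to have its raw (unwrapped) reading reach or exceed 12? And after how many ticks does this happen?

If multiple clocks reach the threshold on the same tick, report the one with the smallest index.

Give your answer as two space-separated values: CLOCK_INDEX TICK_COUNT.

clock 0: start=1, rate=1.5, needs 12-1 = 11; ticks = ceil(11/1.5) = ceil(7.3333) = 8; reading at tick 8 = 1 + 1.5*8 = 13.0000
clock 1: start=2, rate=1.2, needs 12-2 = 10; ticks = ceil(10/1.2) = ceil(8.3333) = 9; reading at tick 9 = 2 + 1.2*9 = 12.8000
clock 2: start=4, rate=0.9, needs 12-4 = 8; ticks = ceil(8/0.9) = ceil(8.8889) = 9; reading at tick 9 = 4 + 0.9*9 = 12.1000
Minimum tick count = 8; winners = [0]; smallest index = 0

Answer: 0 8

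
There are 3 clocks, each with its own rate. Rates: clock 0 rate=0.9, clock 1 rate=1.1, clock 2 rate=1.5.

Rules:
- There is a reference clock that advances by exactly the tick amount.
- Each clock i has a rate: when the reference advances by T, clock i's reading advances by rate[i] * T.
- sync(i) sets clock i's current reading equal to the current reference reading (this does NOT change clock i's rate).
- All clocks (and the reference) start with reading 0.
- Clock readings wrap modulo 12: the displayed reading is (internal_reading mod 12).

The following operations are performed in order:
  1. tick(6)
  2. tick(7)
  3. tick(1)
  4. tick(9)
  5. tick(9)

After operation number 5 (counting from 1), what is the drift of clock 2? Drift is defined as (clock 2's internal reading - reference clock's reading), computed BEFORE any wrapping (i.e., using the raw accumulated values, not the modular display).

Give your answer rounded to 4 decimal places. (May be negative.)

Answer: 16.0000

Derivation:
After op 1 tick(6): ref=6.0000 raw=[5.4000 6.6000 9.0000]
After op 2 tick(7): ref=13.0000 raw=[11.7000 14.3000 19.5000]
After op 3 tick(1): ref=14.0000 raw=[12.6000 15.4000 21.0000]
After op 4 tick(9): ref=23.0000 raw=[20.7000 25.3000 34.5000]
After op 5 tick(9): ref=32.0000 raw=[28.8000 35.2000 48.0000]
Drift of clock 2 after op 5: 48.0000 - 32.0000 = 16.0000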